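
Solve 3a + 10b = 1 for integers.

Step 1: Check solvability.
gcd(3, 10) = 1
Since 1 divides 1, solutions exist.

Step 2: Apply extended Euclidean algorithm to find gcd.
We find integers such that 3*x0 + 10*y0 = 1

Step 3: Scale the particular solution.
Multiply by 1/1 = 1:
a = -3, b = 1

Step 4: Verify.
3*(-3) + 10*(1) = 1 = 1 ✓

a = -3, b = 1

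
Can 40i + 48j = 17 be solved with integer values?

Step 1: Compute gcd(40, 48).
gcd(40, 48) = 8

Step 2: Check divisibility.
Does 8 divide 17? 17 = 8 x 2 + 1, so no.

By the theorem on linear Diophantine equations, 40i + 48j = 17 has integer solutions if and only if gcd(40, 48) divides 17. Since 8 does not divide 17, no solutions exist.

No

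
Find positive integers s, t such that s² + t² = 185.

Search for s with 185 - s² a perfect square.
s = 4: 185 - 4² = 185 - 16 = 169 = 13² ✓
So s = 4, t = 13.

s = 4, t = 13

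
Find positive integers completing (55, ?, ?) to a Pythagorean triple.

We need the other leg and hypotenuse such that 55² + x² = c².
Take x = 1512, c = 1513: 55² + 1512² = 3025 + 2286144 = 2289169 = 1513² ✓
Triple: (55, 1512, 1513)

(55, 1512, 1513)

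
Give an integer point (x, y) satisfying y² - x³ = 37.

Try small integer x values and check whether x³ + 37 is a perfect square.
x = -1: x³ + 37 = -1³ + 37 = -1 + 37 = 36
Is 36 a perfect square? 6² = 36 ✓
So (x, y) = (-1, -6) is a solution.

x = -1, y = -6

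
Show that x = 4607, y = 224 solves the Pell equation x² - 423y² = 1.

Compute x² = 4607² = 21224449
Compute 423y² = 423·224² = 423·50176 = 21224448
x² - 423y² = 21224449 - 21224448 = 1
Since this equals 1, (4607, 224) is a solution.

Yes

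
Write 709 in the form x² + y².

We need to find integers x, y > 0 such that x² + y² = 709.
Trying x = 15: y² = 709 - 15² = 709 - 225 = 484
y = 22
Check: 15² + 22² = 225 + 484 = 709 ✓

709 = 15² + 22²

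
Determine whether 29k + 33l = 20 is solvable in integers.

Step 1: Compute gcd(29, 33).
gcd(29, 33) = 1

Step 2: Check divisibility.
Does 1 divide 20? 20 = 1 x 20, so yes.

By the theorem on linear Diophantine equations, 29k + 33l = 20 has integer solutions if and only if gcd(29, 33) divides 20. Since 1 | 20, solutions exist.

Yes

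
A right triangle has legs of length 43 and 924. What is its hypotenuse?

c² = a² + b² = 43² + 924² = 1849 + 853776 = 855625
c = 925

925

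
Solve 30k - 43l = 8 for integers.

Step 1: Check solvability.
gcd(30, 43) = 1
Since 1 divides 8, solutions exist.

Step 2: Apply extended Euclidean algorithm to find gcd.
We find integers such that 30*x0 + 43*y0 = 1

Step 3: Scale the particular solution.
Multiply by 8/1 = 8:
k = -80, l = -56

Step 4: Verify.
30*(-80) - 43*(-56) = 8 = 8 ✓

k = -80, l = -56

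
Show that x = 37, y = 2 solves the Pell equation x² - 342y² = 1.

Compute x² = 37² = 1369
Compute 342y² = 342·2² = 342·4 = 1368
x² - 342y² = 1369 - 1368 = 1
Since this equals 1, (37, 2) is a solution.

Yes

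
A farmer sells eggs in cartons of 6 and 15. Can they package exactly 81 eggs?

We need non-negative a, b with 6a + 15b = 81.
gcd(6, 15) = 3 divides 81.
Try a = 1: 15b = 81 - 6 = 75, so b = 5.
One way: 1 cartons of 6 and 5 cartons of 15.

Yes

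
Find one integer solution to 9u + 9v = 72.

Step 1: Check solvability.
gcd(9, 9) = 9
Since 9 divides 72, solutions exist.

Step 2: Apply extended Euclidean algorithm to find gcd.
We find integers such that 9*x0 + 9*y0 = 9

Step 3: Scale the particular solution.
Multiply by 72/9 = 8:
u = 0, v = 8

Step 4: Verify.
9*(0) + 9*(8) = 72 = 72 ✓

u = 0, v = 8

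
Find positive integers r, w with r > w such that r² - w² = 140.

Factor: r² - w² = (r+w)(r-w) = 140.
We need two factors of 140 with the same parity.
Use r+w = 70 and r-w = 2 (product 70·2 = 140).
Adding: 2r = 72, so r = 36.
Subtracting: 2w = 68, so w = 34.
Check: 36² - 34² = 1296 - 1156 = 140 ✓

r = 36, w = 34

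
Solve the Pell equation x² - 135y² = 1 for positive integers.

We seek the smallest positive integers (x, y) with x² - 135y² = 1, i.e., x² = 135y² + 1.
Try successive y values:
y = 1: x² = 135·1² + 1 = 136, not a perfect square
y = 2: x² = 135·2² + 1 = 541, not a perfect square
y = 3: x² = 135·3² + 1 = 1216, not a perfect square
... continuing the search (or via continued fractions) ...
y = 21: x² = 135·21² + 1 = 59536, x = 244 ✓

Verify: 244² - 135·21² = 59536 - 59535 = 1 ✓

x = 244, y = 21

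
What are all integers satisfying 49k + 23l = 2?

Step 1: Compute gcd(49, 23) = 1.
Since 1 divides 2, solutions exist.

Step 2: Find a particular solution using extended Euclidean algorithm.
We get k₀ = 16, l₀ = -34.
Check: 49*16 + 23*-34 = 2 = 2 ✓

Step 3: Write the general solution.
k = 16 + (23/1)t = 16 + 23t
l = -34 - (49/1)t = -34 - 49t
for any integer t.

k = 16 + 23t, l = -34 - 49t for integer t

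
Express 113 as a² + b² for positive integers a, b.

We need to find integers a, b > 0 such that a² + b² = 113.
Trying a = 7: b² = 113 - 7² = 113 - 49 = 64
b = 8
Check: 7² + 8² = 49 + 64 = 113 ✓

113 = 7² + 8²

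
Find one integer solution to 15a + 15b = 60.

Step 1: Check solvability.
gcd(15, 15) = 15
Since 15 divides 60, solutions exist.

Step 2: Apply extended Euclidean algorithm to find gcd.
We find integers such that 15*x0 + 15*y0 = 15

Step 3: Scale the particular solution.
Multiply by 60/15 = 4:
a = 0, b = 4

Step 4: Verify.
15*(0) + 15*(4) = 60 = 60 ✓

a = 0, b = 4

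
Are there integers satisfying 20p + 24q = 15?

Step 1: Compute gcd(20, 24).
gcd(20, 24) = 4

Step 2: Check divisibility.
Does 4 divide 15? 15 = 4 x 3 + 3, so no.

By the theorem on linear Diophantine equations, 20p + 24q = 15 has integer solutions if and only if gcd(20, 24) divides 15. Since 4 does not divide 15, no solutions exist.

No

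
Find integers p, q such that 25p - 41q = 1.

Step 1: Check solvability.
gcd(25, 41) = 1
Since 1 divides 1, solutions exist.

Step 2: Apply extended Euclidean algorithm to find gcd.
We find integers such that 25*x0 + 41*y0 = 1

Step 3: Scale the particular solution.
Multiply by 1/1 = 1:
p = -18, q = -11

Step 4: Verify.
25*(-18) - 41*(-11) = 1 = 1 ✓

p = -18, q = -11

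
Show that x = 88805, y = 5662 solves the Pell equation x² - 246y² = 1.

Compute x² = 88805² = 7886328025
Compute 246y² = 246·5662² = 246·32058244 = 7886328024
x² - 246y² = 7886328025 - 7886328024 = 1
Since this equals 1, (88805, 5662) is a solution.

Yes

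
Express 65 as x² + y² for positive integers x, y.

We need to find integers x, y > 0 such that x² + y² = 65.
Trying x = 1: y² = 65 - 1² = 65 - 1 = 64
y = 8
Check: 1² + 8² = 1 + 64 = 65 ✓

65 = 1² + 8²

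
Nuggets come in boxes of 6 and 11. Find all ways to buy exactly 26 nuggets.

We need non-negative integers (x, y) with 6x + 11y = 26.
For each x in 0..4, check if 26 - 6x is a non-negative multiple of 11.
No x yields an integer y ≥ 0.

No solution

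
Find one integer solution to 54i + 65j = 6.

Step 1: Check solvability.
gcd(54, 65) = 1
Since 1 divides 6, solutions exist.

Step 2: Apply extended Euclidean algorithm to find gcd.
We find integers such that 54*x0 + 65*y0 = 1

Step 3: Scale the particular solution.
Multiply by 6/1 = 6:
i = -36, j = 30

Step 4: Verify.
54*(-36) + 65*(30) = 6 = 6 ✓

i = -36, j = 30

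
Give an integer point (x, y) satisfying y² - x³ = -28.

Try small integer x values and check whether x³ - 28 is a perfect square.
x = 4: x³ - 28 = 4³ - 28 = 64 - 28 = 36
Is 36 a perfect square? 6² = 36 ✓
So (x, y) = (4, 6) is a solution.

x = 4, y = 6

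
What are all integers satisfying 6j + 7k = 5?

Step 1: Compute gcd(6, 7) = 1.
Since 1 divides 5, solutions exist.

Step 2: Find a particular solution using extended Euclidean algorithm.
We get j₀ = -5, k₀ = 5.
Check: 6*-5 + 7*5 = 5 = 5 ✓

Step 3: Write the general solution.
j = -5 + (7/1)t = -5 + 7t
k = 5 - (6/1)t = 5 - 6t
for any integer t.

j = -5 + 7t, k = 5 - 6t for integer t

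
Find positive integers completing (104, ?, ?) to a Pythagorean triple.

We need the other leg and hypotenuse such that 104² + x² = c².
Take x = 153, c = 185: 104² + 153² = 10816 + 23409 = 34225 = 185² ✓
Triple: (153, 104, 185)

(153, 104, 185)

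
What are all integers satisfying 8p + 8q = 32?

Step 1: Compute gcd(8, 8) = 8.
Since 8 divides 32, solutions exist.

Step 2: Find a particular solution using extended Euclidean algorithm.
We get p₀ = 0, q₀ = 4.
Check: 8*0 + 8*4 = 32 = 32 ✓

Step 3: Write the general solution.
p = 0 + (8/8)t = 0 + 1t
q = 4 - (8/8)t = 4 - 1t
for any integer t.

p = 0 + 1t, q = 4 - 1t for integer t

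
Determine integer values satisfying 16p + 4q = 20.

Step 1: Check solvability.
gcd(16, 4) = 4
Since 4 divides 20, solutions exist.

Step 2: Apply extended Euclidean algorithm to find gcd.
We find integers such that 16*x0 + 4*y0 = 4

Step 3: Scale the particular solution.
Multiply by 20/4 = 5:
p = 0, q = 5

Step 4: Verify.
16*(0) + 4*(5) = 20 = 20 ✓

p = 0, q = 5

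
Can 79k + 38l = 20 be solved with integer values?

Step 1: Compute gcd(79, 38).
gcd(79, 38) = 1

Step 2: Check divisibility.
Does 1 divide 20? 20 = 1 x 20, so yes.

By the theorem on linear Diophantine equations, 79k + 38l = 20 has integer solutions if and only if gcd(79, 38) divides 20. Since 1 | 20, solutions exist.

Yes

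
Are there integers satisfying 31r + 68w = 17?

Step 1: Compute gcd(31, 68).
gcd(31, 68) = 1

Step 2: Check divisibility.
Does 1 divide 17? 17 = 1 x 17, so yes.

By the theorem on linear Diophantine equations, 31r + 68w = 17 has integer solutions if and only if gcd(31, 68) divides 17. Since 1 | 17, solutions exist.

Yes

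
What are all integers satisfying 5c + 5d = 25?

Step 1: Compute gcd(5, 5) = 5.
Since 5 divides 25, solutions exist.

Step 2: Find a particular solution using extended Euclidean algorithm.
We get c₀ = 0, d₀ = 5.
Check: 5*0 + 5*5 = 25 = 25 ✓

Step 3: Write the general solution.
c = 0 + (5/5)t = 0 + 1t
d = 5 - (5/5)t = 5 - 1t
for any integer t.

c = 0 + 1t, d = 5 - 1t for integer t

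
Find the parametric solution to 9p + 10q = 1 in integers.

Step 1: Compute gcd(9, 10) = 1.
Since 1 divides 1, solutions exist.

Step 2: Find a particular solution using extended Euclidean algorithm.
We get p₀ = -1, q₀ = 1.
Check: 9*-1 + 10*1 = 1 = 1 ✓

Step 3: Write the general solution.
p = -1 + (10/1)t = -1 + 10t
q = 1 - (9/1)t = 1 - 9t
for any integer t.

p = -1 + 10t, q = 1 - 9t for integer t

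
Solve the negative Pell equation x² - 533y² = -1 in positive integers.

We need x² = 533y² - 1. Try successive y:
y = 1: x² = 533·1² - 1 = 532, not a perfect square
y = 2: x² = 533·2² - 1 = 2131, not a perfect square
y = 3: x² = 533·3² - 1 = 4796, not a perfect square
...
y = 265: x² = 533·265² - 1 = 37429924 = 6118² ✓
Check: 6118² - 533·265² = 37429924 - 37429925 = -1 ✓

x = 6118, y = 265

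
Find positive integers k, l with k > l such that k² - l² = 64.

Factor: k² - l² = (k+l)(k-l) = 64.
We need two factors of 64 with the same parity.
Use k+l = 32 and k-l = 2 (product 32·2 = 64).
Adding: 2k = 34, so k = 17.
Subtracting: 2l = 30, so l = 15.
Check: 17² - 15² = 289 - 225 = 64 ✓

k = 17, l = 15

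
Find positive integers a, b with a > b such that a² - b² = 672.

Factor: a² - b² = (a+b)(a-b) = 672.
We need two factors of 672 with the same parity.
Use a+b = 336 and a-b = 2 (product 336·2 = 672).
Adding: 2a = 338, so a = 169.
Subtracting: 2b = 334, so b = 167.
Check: 169² - 167² = 28561 - 27889 = 672 ✓

a = 169, b = 167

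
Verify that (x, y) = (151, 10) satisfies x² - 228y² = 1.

Compute x² = 151² = 22801
Compute 228y² = 228·10² = 228·100 = 22800
x² - 228y² = 22801 - 22800 = 1
Since this equals 1, (151, 10) is a solution.

Yes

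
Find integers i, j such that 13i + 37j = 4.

Step 1: Check solvability.
gcd(13, 37) = 1
Since 1 divides 4, solutions exist.

Step 2: Apply extended Euclidean algorithm to find gcd.
We find integers such that 13*x0 + 37*y0 = 1

Step 3: Scale the particular solution.
Multiply by 4/1 = 4:
i = -68, j = 24

Step 4: Verify.
13*(-68) + 37*(24) = 4 = 4 ✓

i = -68, j = 24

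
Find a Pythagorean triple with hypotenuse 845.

We need a² + b² = 845² = 714025.
Trying: 837² + 116² = 700569 + 13456 = 714025 ✓

(837, 116, 845)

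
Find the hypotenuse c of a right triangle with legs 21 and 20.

c² = a² + b² = 21² + 20² = 441 + 400 = 841
c = sqrt(841) = 29

29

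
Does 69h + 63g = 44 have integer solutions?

Step 1: Compute gcd(69, 63).
gcd(69, 63) = 3

Step 2: Check divisibility.
Does 3 divide 44? 44 = 3 x 14 + 2, so no.

By the theorem on linear Diophantine equations, 69h + 63g = 44 has integer solutions if and only if gcd(69, 63) divides 44. Since 3 does not divide 44, no solutions exist.

No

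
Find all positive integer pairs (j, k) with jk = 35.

The positive divisors of 35 are: 1, 5, 7, 35.
Each divisor d gives the pair (d, 35/d):
(1, 35), (5, 7), (7, 5), (35, 1)

(1, 35), (5, 7), (7, 5), (35, 1)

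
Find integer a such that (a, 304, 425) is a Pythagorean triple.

a² = c² - b² = 425² - 304² = 180625 - 92416 = 88209
a = sqrt(88209) = 297

297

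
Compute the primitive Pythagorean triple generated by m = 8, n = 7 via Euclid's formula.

a = m² - n² = 64 - 49 = 15
b = 2mn = 2·8·7 = 112
c = m² + n² = 64 + 49 = 113
Verify: 15² + 112² = 225 + 12544 = 12769 = 113² ✓

(15, 112, 113)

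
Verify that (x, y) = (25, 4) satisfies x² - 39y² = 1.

Compute x² = 25² = 625
Compute 39y² = 39·4² = 39·16 = 624
x² - 39y² = 625 - 624 = 1
Since this equals 1, (25, 4) is a solution.

Yes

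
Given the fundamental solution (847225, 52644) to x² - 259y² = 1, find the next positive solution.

Solutions to x² - Dy² = 1 are generated by powers of (x₀ + y₀√D).
The next solution satisfies x₁ + y₁√259 = (x₀ + y₀√259)², giving:
x₁ = x₀² + 259y₀² = 847225² + 259·52644² = 717790200625 + 717790200624 = 1435580401249
y₁ = 2x₀y₀ = 2·847225·52644 = 89202625800

Verify: 1435580401249² - 259·89202625800² = 2060891088450239840760001 - 2060891088450239840760000 = 1 ✓

x = 1435580401249, y = 89202625800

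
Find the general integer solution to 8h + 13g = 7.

Step 1: Compute gcd(8, 13) = 1.
Since 1 divides 7, solutions exist.

Step 2: Find a particular solution using extended Euclidean algorithm.
We get h₀ = 35, g₀ = -21.
Check: 8*35 + 13*-21 = 7 = 7 ✓

Step 3: Write the general solution.
h = 35 + (13/1)t = 35 + 13t
g = -21 - (8/1)t = -21 - 8t
for any integer t.

h = 35 + 13t, g = -21 - 8t for integer t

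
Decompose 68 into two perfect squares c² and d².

We need to find integers c, d > 0 such that c² + d² = 68.
Trying c = 2: d² = 68 - 2² = 68 - 4 = 64
d = 8
Check: 2² + 8² = 4 + 64 = 68 ✓

68 = 2² + 8²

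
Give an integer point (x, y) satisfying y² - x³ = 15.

Try small integer x values and check whether x³ + 15 is a perfect square.
x = 1: x³ + 15 = 1³ + 15 = 1 + 15 = 16
Is 16 a perfect square? 4² = 16 ✓
So (x, y) = (1, 4) is a solution.

x = 1, y = 4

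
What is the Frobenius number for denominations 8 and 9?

For two coprime denominations a and b, the Frobenius number (largest value not representable as a non-negative combination) is ab - a - b.
Here gcd(8, 9) = 1, so they are coprime.
F(8, 9) = 8·9 - 8 - 9 = 72 - 17 = 55

55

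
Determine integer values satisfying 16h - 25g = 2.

Step 1: Check solvability.
gcd(16, 25) = 1
Since 1 divides 2, solutions exist.

Step 2: Apply extended Euclidean algorithm to find gcd.
We find integers such that 16*x0 + 25*y0 = 1

Step 3: Scale the particular solution.
Multiply by 2/1 = 2:
h = 22, g = 14

Step 4: Verify.
16*(22) - 25*(14) = 2 = 2 ✓

h = 22, g = 14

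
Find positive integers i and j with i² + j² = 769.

We need to find integers i, j > 0 such that i² + j² = 769.
Trying i = 12: j² = 769 - 12² = 769 - 144 = 625
j = 25
Check: 12² + 25² = 144 + 625 = 769 ✓

769 = 12² + 25²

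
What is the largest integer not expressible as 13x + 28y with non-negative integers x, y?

For two coprime denominations a and b, the Frobenius number (largest value not representable as a non-negative combination) is ab - a - b.
Here gcd(13, 28) = 1, so they are coprime.
F(13, 28) = 13·28 - 13 - 28 = 364 - 41 = 323

323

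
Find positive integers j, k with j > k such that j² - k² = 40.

Factor: j² - k² = (j+k)(j-k) = 40.
We need two factors of 40 with the same parity.
Use j+k = 20 and j-k = 2 (product 20·2 = 40).
Adding: 2j = 22, so j = 11.
Subtracting: 2k = 18, so k = 9.
Check: 11² - 9² = 121 - 81 = 40 ✓

j = 11, k = 9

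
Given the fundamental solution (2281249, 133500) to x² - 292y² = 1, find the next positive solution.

Solutions to x² - Dy² = 1 are generated by powers of (x₀ + y₀√D).
The next solution satisfies x₁ + y₁√292 = (x₀ + y₀√292)², giving:
x₁ = x₀² + 292y₀² = 2281249² + 292·133500² = 5204097000001 + 5204097000000 = 10408194000001
y₁ = 2x₀y₀ = 2·2281249·133500 = 609093483000

Verify: 10408194000001² - 292·609093483000² = 108330502341656816388000001 - 108330502341656816388000000 = 1 ✓

x = 10408194000001, y = 609093483000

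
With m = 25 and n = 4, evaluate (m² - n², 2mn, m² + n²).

a = m² - n² = 625 - 16 = 609
b = 2mn = 2·25·4 = 200
c = m² + n² = 625 + 16 = 641
Verify: 609² + 200² = 370881 + 40000 = 410881 = 641² ✓

(609, 200, 641)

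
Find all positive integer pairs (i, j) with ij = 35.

The positive divisors of 35 are: 1, 5, 7, 35.
Each divisor d gives the pair (d, 35/d):
(1, 35), (5, 7), (7, 5), (35, 1)

(1, 35), (5, 7), (7, 5), (35, 1)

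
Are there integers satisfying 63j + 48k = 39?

Step 1: Compute gcd(63, 48).
gcd(63, 48) = 3

Step 2: Check divisibility.
Does 3 divide 39? 39 = 3 x 13, so yes.

By the theorem on linear Diophantine equations, 63j + 48k = 39 has integer solutions if and only if gcd(63, 48) divides 39. Since 3 | 39, solutions exist.

Yes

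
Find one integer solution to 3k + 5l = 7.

Step 1: Check solvability.
gcd(3, 5) = 1
Since 1 divides 7, solutions exist.

Step 2: Apply extended Euclidean algorithm to find gcd.
We find integers such that 3*x0 + 5*y0 = 1

Step 3: Scale the particular solution.
Multiply by 7/1 = 7:
k = 14, l = -7

Step 4: Verify.
3*(14) + 5*(-7) = 7 = 7 ✓

k = 14, l = -7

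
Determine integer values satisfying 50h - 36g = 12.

Step 1: Check solvability.
gcd(50, 36) = 2
Since 2 divides 12, solutions exist.

Step 2: Apply extended Euclidean algorithm to find gcd.
We find integers such that 50*x0 + 36*y0 = 2

Step 3: Scale the particular solution.
Multiply by 12/2 = 6:
h = -30, g = -42

Step 4: Verify.
50*(-30) - 36*(-42) = 12 = 12 ✓

h = -30, g = -42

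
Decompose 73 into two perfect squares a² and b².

We need to find integers a, b > 0 such that a² + b² = 73.
Trying a = 3: b² = 73 - 3² = 73 - 9 = 64
b = 8
Check: 3² + 8² = 9 + 64 = 73 ✓

73 = 3² + 8²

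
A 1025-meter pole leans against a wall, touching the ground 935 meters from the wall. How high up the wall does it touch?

The ladder, wall, and ground form a right triangle with hypotenuse 1025 and one leg 935.
By the Pythagorean theorem: h² = 1025² - 935² = 1050625 - 874225 = 176400
h = √176400 = 420 meters

420 meters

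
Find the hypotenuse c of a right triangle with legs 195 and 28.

c² = a² + b² = 195² + 28² = 38025 + 784 = 38809
c = 197

197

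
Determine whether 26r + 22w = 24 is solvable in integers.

Step 1: Compute gcd(26, 22).
gcd(26, 22) = 2

Step 2: Check divisibility.
Does 2 divide 24? 24 = 2 x 12, so yes.

By the theorem on linear Diophantine equations, 26r + 22w = 24 has integer solutions if and only if gcd(26, 22) divides 24. Since 2 | 24, solutions exist.

Yes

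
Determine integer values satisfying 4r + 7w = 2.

Step 1: Check solvability.
gcd(4, 7) = 1
Since 1 divides 2, solutions exist.

Step 2: Apply extended Euclidean algorithm to find gcd.
We find integers such that 4*x0 + 7*y0 = 1

Step 3: Scale the particular solution.
Multiply by 2/1 = 2:
r = 4, w = -2

Step 4: Verify.
4*(4) + 7*(-2) = 2 = 2 ✓

r = 4, w = -2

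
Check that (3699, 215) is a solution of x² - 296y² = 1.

Compute x² = 3699² = 13682601
Compute 296y² = 296·215² = 296·46225 = 13682600
x² - 296y² = 13682601 - 13682600 = 1
Since this equals 1, (3699, 215) is a solution.

Yes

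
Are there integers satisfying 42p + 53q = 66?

Step 1: Compute gcd(42, 53).
gcd(42, 53) = 1

Step 2: Check divisibility.
Does 1 divide 66? 66 = 1 x 66, so yes.

By the theorem on linear Diophantine equations, 42p + 53q = 66 has integer solutions if and only if gcd(42, 53) divides 66. Since 1 | 66, solutions exist.

Yes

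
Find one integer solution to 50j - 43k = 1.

Step 1: Check solvability.
gcd(50, 43) = 1
Since 1 divides 1, solutions exist.

Step 2: Apply extended Euclidean algorithm to find gcd.
We find integers such that 50*x0 + 43*y0 = 1

Step 3: Scale the particular solution.
Multiply by 1/1 = 1:
j = -6, k = -7

Step 4: Verify.
50*(-6) - 43*(-7) = 1 = 1 ✓

j = -6, k = -7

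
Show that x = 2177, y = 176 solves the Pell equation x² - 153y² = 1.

Compute x² = 2177² = 4739329
Compute 153y² = 153·176² = 153·30976 = 4739328
x² - 153y² = 4739329 - 4739328 = 1
Since this equals 1, (2177, 176) is a solution.

Yes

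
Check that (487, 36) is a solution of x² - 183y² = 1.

Compute x² = 487² = 237169
Compute 183y² = 183·36² = 183·1296 = 237168
x² - 183y² = 237169 - 237168 = 1
Since this equals 1, (487, 36) is a solution.

Yes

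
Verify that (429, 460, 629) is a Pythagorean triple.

Compute a² + b² = 429² + 460² = 184041 + 211600 = 395641
Compute c² = 629² = 395641
Since 395641 = 395641, confirmed.

Yes, it is a Pythagorean triple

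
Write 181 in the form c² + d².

We need to find integers c, d > 0 such that c² + d² = 181.
Trying c = 9: d² = 181 - 9² = 181 - 81 = 100
d = 10
Check: 9² + 10² = 81 + 100 = 181 ✓

181 = 9² + 10²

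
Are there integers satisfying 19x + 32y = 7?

Step 1: Compute gcd(19, 32).
gcd(19, 32) = 1

Step 2: Check divisibility.
Does 1 divide 7? 7 = 1 x 7, so yes.

By the theorem on linear Diophantine equations, 19x + 32y = 7 has integer solutions if and only if gcd(19, 32) divides 7. Since 1 | 7, solutions exist.

Yes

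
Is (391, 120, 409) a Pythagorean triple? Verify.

Compute a² + b² = 391² + 120² = 152881 + 14400 = 167281
Compute c² = 409² = 167281
Since 167281 = 167281, confirmed.

Yes, it is a Pythagorean triple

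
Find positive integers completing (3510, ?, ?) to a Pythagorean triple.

We need the other leg and hypotenuse such that 3510² + x² = c².
Take x = 5568, c = 6582: 3510² + 5568² = 12320100 + 31002624 = 43322724 = 6582² ✓
Triple: (3510, 5568, 6582)

(3510, 5568, 6582)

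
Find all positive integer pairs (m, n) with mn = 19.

The positive divisors of 19 are: 1, 19.
Each divisor d gives the pair (d, 19/d):
(1, 19), (19, 1)

(1, 19), (19, 1)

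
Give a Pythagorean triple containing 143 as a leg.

We need the other leg and hypotenuse such that 143² + x² = c².
Take x = 24, c = 145: 143² + 24² = 20449 + 576 = 21025 = 145² ✓
Triple: (143, 24, 145)

(143, 24, 145)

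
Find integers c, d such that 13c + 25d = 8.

Step 1: Check solvability.
gcd(13, 25) = 1
Since 1 divides 8, solutions exist.

Step 2: Apply extended Euclidean algorithm to find gcd.
We find integers such that 13*x0 + 25*y0 = 1

Step 3: Scale the particular solution.
Multiply by 8/1 = 8:
c = 16, d = -8

Step 4: Verify.
13*(16) + 25*(-8) = 8 = 8 ✓

c = 16, d = -8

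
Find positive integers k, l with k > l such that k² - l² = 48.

Factor: k² - l² = (k+l)(k-l) = 48.
We need two factors of 48 with the same parity.
Use k+l = 24 and k-l = 2 (product 24·2 = 48).
Adding: 2k = 26, so k = 13.
Subtracting: 2l = 22, so l = 11.
Check: 13² - 11² = 169 - 121 = 48 ✓

k = 13, l = 11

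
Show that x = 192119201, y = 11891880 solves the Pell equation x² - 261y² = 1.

Compute x² = 192119201² = 36909787392878401
Compute 261y² = 261·11891880² = 261·141416809934400 = 36909787392878400
x² - 261y² = 36909787392878401 - 36909787392878400 = 1
Since this equals 1, (192119201, 11891880) is a solution.

Yes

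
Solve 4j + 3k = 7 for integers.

Step 1: Check solvability.
gcd(4, 3) = 1
Since 1 divides 7, solutions exist.

Step 2: Apply extended Euclidean algorithm to find gcd.
We find integers such that 4*x0 + 3*y0 = 1

Step 3: Scale the particular solution.
Multiply by 7/1 = 7:
j = 7, k = -7

Step 4: Verify.
4*(7) + 3*(-7) = 7 = 7 ✓

j = 7, k = -7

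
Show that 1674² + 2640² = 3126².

Compute a² + b² = 1674² + 2640² = 2802276 + 6969600 = 9771876
Compute c² = 3126² = 9771876
Since 9771876 = 9771876, confirmed.

Yes, it is a Pythagorean triple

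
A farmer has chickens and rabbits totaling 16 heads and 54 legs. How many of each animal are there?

Let c = chickens, r = rabbits.
Heads: c + r = 16
Legs: 2c + 4r = 54
From the first equation, c = 16 - r. Substitute:
2(16 - r) + 4r = 54
32 + 2r = 54
r = (54 - 32)/2 = 11
c = 16 - 11 = 5

Chickens: 5, Rabbits: 11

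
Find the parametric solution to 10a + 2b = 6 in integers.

Step 1: Compute gcd(10, 2) = 2.
Since 2 divides 6, solutions exist.

Step 2: Find a particular solution using extended Euclidean algorithm.
We get a₀ = 0, b₀ = 3.
Check: 10*0 + 2*3 = 6 = 6 ✓

Step 3: Write the general solution.
a = 0 + (2/2)t = 0 + 1t
b = 3 - (10/2)t = 3 - 5t
for any integer t.

a = 0 + 1t, b = 3 - 5t for integer t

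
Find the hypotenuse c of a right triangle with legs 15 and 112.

c² = a² + b² = 15² + 112² = 225 + 12544 = 12769
c = sqrt(12769) = 113

113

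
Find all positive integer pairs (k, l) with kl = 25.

The positive divisors of 25 are: 1, 5, 25.
Each divisor d gives the pair (d, 25/d):
(1, 25), (5, 5), (25, 1)

(1, 25), (5, 5), (25, 1)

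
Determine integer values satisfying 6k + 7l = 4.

Step 1: Check solvability.
gcd(6, 7) = 1
Since 1 divides 4, solutions exist.

Step 2: Apply extended Euclidean algorithm to find gcd.
We find integers such that 6*x0 + 7*y0 = 1

Step 3: Scale the particular solution.
Multiply by 4/1 = 4:
k = -4, l = 4

Step 4: Verify.
6*(-4) + 7*(4) = 4 = 4 ✓

k = -4, l = 4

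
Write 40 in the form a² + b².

We need to find integers a, b > 0 such that a² + b² = 40.
Trying a = 2: b² = 40 - 2² = 40 - 4 = 36
b = 6
Check: 2² + 6² = 4 + 36 = 40 ✓

40 = 2² + 6²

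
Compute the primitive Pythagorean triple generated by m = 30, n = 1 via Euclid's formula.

a = m² - n² = 30² - 1² = 900 - 1 = 899
b = 2mn = 2·30·1 = 60
c = m² + n² = 900 + 1 = 901
Verify: 899² + 60² = 808201 + 3600 = 811801 = 901² ✓

(899, 60, 901)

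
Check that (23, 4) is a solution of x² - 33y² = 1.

Compute x² = 23² = 529
Compute 33y² = 33·4² = 33·16 = 528
x² - 33y² = 529 - 528 = 1
Since this equals 1, (23, 4) is a solution.

Yes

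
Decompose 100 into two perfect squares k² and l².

We need to find integers k, l > 0 such that k² + l² = 100.
Trying k = 6: l² = 100 - 6² = 100 - 36 = 64
l = 8
Check: 6² + 8² = 36 + 64 = 100 ✓

100 = 6² + 8²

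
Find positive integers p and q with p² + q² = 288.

We need to find integers p, q > 0 such that p² + q² = 288.
Trying p = 12: q² = 288 - 12² = 288 - 144 = 144
q = 12
Check: 12² + 12² = 144 + 144 = 288 ✓

288 = 12² + 12²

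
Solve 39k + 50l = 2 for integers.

Step 1: Check solvability.
gcd(39, 50) = 1
Since 1 divides 2, solutions exist.

Step 2: Apply extended Euclidean algorithm to find gcd.
We find integers such that 39*x0 + 50*y0 = 1

Step 3: Scale the particular solution.
Multiply by 2/1 = 2:
k = 18, l = -14

Step 4: Verify.
39*(18) + 50*(-14) = 2 = 2 ✓

k = 18, l = -14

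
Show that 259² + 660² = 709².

Compute a² + b² = 259² + 660² = 67081 + 435600 = 502681
Compute c² = 709² = 502681
Since 502681 = 502681, confirmed.

Yes, it is a Pythagorean triple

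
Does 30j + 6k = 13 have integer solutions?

Step 1: Compute gcd(30, 6).
gcd(30, 6) = 6

Step 2: Check divisibility.
Does 6 divide 13? 13 = 6 x 2 + 1, so no.

By the theorem on linear Diophantine equations, 30j + 6k = 13 has integer solutions if and only if gcd(30, 6) divides 13. Since 6 does not divide 13, no solutions exist.

No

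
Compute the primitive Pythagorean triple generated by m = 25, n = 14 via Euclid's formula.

a = m² - n² = 625 - 196 = 429
b = 2mn = 2·25·14 = 700
c = m² + n² = 625 + 196 = 821
Verify: 429² + 700² = 184041 + 490000 = 674041 = 821² ✓

(429, 700, 821)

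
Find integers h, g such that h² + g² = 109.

We need to find integers h, g > 0 such that h² + g² = 109.
Trying h = 3: g² = 109 - 3² = 109 - 9 = 100
g = 10
Check: 3² + 10² = 9 + 100 = 109 ✓

109 = 3² + 10²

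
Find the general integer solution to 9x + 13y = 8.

Step 1: Compute gcd(9, 13) = 1.
Since 1 divides 8, solutions exist.

Step 2: Find a particular solution using extended Euclidean algorithm.
We get x₀ = 24, y₀ = -16.
Check: 9*24 + 13*-16 = 8 = 8 ✓

Step 3: Write the general solution.
x = 24 + (13/1)t = 24 + 13t
y = -16 - (9/1)t = -16 - 9t
for any integer t.

x = 24 + 13t, y = -16 - 9t for integer t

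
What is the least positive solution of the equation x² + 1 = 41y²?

We need x² = 41y² - 1. Try successive y:
y = 1: x² = 41·1² - 1 = 40, not a perfect square
y = 2: x² = 41·2² - 1 = 163, not a perfect square
y = 3: x² = 41·3² - 1 = 368, not a perfect square
...
y = 5: x² = 41·5² - 1 = 1024 = 32² ✓
Check: 32² - 41·5² = 1024 - 1025 = -1 ✓

x = 32, y = 5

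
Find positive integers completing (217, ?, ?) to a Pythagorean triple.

We need the other leg and hypotenuse such that 217² + x² = c².
Take x = 456, c = 505: 217² + 456² = 47089 + 207936 = 255025 = 505² ✓
Triple: (217, 456, 505)

(217, 456, 505)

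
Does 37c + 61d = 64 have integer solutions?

Step 1: Compute gcd(37, 61).
gcd(37, 61) = 1

Step 2: Check divisibility.
Does 1 divide 64? 64 = 1 x 64, so yes.

By the theorem on linear Diophantine equations, 37c + 61d = 64 has integer solutions if and only if gcd(37, 61) divides 64. Since 1 | 64, solutions exist.

Yes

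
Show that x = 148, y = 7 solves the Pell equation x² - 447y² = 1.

Compute x² = 148² = 21904
Compute 447y² = 447·7² = 447·49 = 21903
x² - 447y² = 21904 - 21903 = 1
Since this equals 1, (148, 7) is a solution.

Yes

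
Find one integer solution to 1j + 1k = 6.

Step 1: Check solvability.
gcd(1, 1) = 1
Since 1 divides 6, solutions exist.

Step 2: Apply extended Euclidean algorithm to find gcd.
We find integers such that 1*x0 + 1*y0 = 1

Step 3: Scale the particular solution.
Multiply by 6/1 = 6:
j = 0, k = 6

Step 4: Verify.
1*(0) + 1*(6) = 6 = 6 ✓

j = 0, k = 6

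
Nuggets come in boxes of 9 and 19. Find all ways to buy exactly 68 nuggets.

We need non-negative integers (x, y) with 9x + 19y = 68.
For each x in 0..7, check if 68 - 9x is a non-negative multiple of 19.
No x yields an integer y ≥ 0.

No solution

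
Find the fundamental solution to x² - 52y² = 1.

We seek the smallest positive integers (x, y) with x² - 52y² = 1, i.e., x² = 52y² + 1.
Try successive y values:
y = 1: x² = 52·1² + 1 = 53, not a perfect square
y = 2: x² = 52·2² + 1 = 209, not a perfect square
y = 3: x² = 52·3² + 1 = 469, not a perfect square
... continuing the search (or via continued fractions) ...
y = 90: x² = 52·90² + 1 = 421201, x = 649 ✓

Verify: 649² - 52·90² = 421201 - 421200 = 1 ✓

x = 649, y = 90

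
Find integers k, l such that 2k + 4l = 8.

Step 1: Check solvability.
gcd(2, 4) = 2
Since 2 divides 8, solutions exist.

Step 2: Apply extended Euclidean algorithm to find gcd.
We find integers such that 2*x0 + 4*y0 = 2

Step 3: Scale the particular solution.
Multiply by 8/2 = 4:
k = 4, l = 0

Step 4: Verify.
2*(4) + 4*(0) = 8 = 8 ✓

k = 4, l = 0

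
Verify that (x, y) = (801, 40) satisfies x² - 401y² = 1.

Compute x² = 801² = 641601
Compute 401y² = 401·40² = 401·1600 = 641600
x² - 401y² = 641601 - 641600 = 1
Since this equals 1, (801, 40) is a solution.

Yes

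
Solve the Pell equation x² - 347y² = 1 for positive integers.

We seek the smallest positive integers (x, y) with x² - 347y² = 1, i.e., x² = 347y² + 1.
Try successive y values:
y = 1: x² = 347·1² + 1 = 348, not a perfect square
y = 2: x² = 347·2² + 1 = 1389, not a perfect square
y = 3: x² = 347·3² + 1 = 3124, not a perfect square
... continuing the search (or via continued fractions) ...
y = 34443: x² = 347·34443² + 1 = 411653126404, x = 641602 ✓

Verify: 641602² - 347·34443² = 411653126404 - 411653126403 = 1 ✓

x = 641602, y = 34443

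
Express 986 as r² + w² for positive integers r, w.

We need to find integers r, w > 0 such that r² + w² = 986.
Trying r = 5: w² = 986 - 5² = 986 - 25 = 961
w = 31
Check: 5² + 31² = 25 + 961 = 986 ✓

986 = 5² + 31²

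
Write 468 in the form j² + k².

We need to find integers j, k > 0 such that j² + k² = 468.
Trying j = 12: k² = 468 - 12² = 468 - 144 = 324
k = 18
Check: 12² + 18² = 144 + 324 = 468 ✓

468 = 12² + 18²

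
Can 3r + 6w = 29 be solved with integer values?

Step 1: Compute gcd(3, 6).
gcd(3, 6) = 3

Step 2: Check divisibility.
Does 3 divide 29? 29 = 3 x 9 + 2, so no.

By the theorem on linear Diophantine equations, 3r + 6w = 29 has integer solutions if and only if gcd(3, 6) divides 29. Since 3 does not divide 29, no solutions exist.

No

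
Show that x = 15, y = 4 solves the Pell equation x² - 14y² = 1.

Compute x² = 15² = 225
Compute 14y² = 14·4² = 14·16 = 224
x² - 14y² = 225 - 224 = 1
Since this equals 1, (15, 4) is a solution.

Yes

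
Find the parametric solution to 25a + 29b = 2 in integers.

Step 1: Compute gcd(25, 29) = 1.
Since 1 divides 2, solutions exist.

Step 2: Find a particular solution using extended Euclidean algorithm.
We get a₀ = 14, b₀ = -12.
Check: 25*14 + 29*-12 = 2 = 2 ✓

Step 3: Write the general solution.
a = 14 + (29/1)t = 14 + 29t
b = -12 - (25/1)t = -12 - 25t
for any integer t.

a = 14 + 29t, b = -12 - 25t for integer t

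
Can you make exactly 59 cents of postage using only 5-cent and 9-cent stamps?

We need non-negative x, y with 5x + 9y = 59.
gcd(5, 9) = 1 divides 59, so integer solutions exist.
Search for a non-negative one: x = 1 gives 9y = 59 - 5 = 54, so y = 6.
Check: 5·1 + 9·6 = 59 ✓

Yes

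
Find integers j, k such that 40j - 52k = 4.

Step 1: Check solvability.
gcd(40, 52) = 4
Since 4 divides 4, solutions exist.

Step 2: Apply extended Euclidean algorithm to find gcd.
We find integers such that 40*x0 + 52*y0 = 4

Step 3: Scale the particular solution.
Multiply by 4/4 = 1:
j = 4, k = 3

Step 4: Verify.
40*(4) - 52*(3) = 4 = 4 ✓

j = 4, k = 3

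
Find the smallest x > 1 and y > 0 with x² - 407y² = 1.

We seek the smallest positive integers (x, y) with x² - 407y² = 1, i.e., x² = 407y² + 1.
Try successive y values:
y = 1: x² = 407·1² + 1 = 408, not a perfect square
y = 2: x² = 407·2² + 1 = 1629, not a perfect square
y = 3: x² = 407·3² + 1 = 3664, not a perfect square
... continuing the search (or via continued fractions) ...
y = 132: x² = 407·132² + 1 = 7091569, x = 2663 ✓

Verify: 2663² - 407·132² = 7091569 - 7091568 = 1 ✓

x = 2663, y = 132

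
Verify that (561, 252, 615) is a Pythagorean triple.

Compute a² + b²:
561² + 252² = 314721 + 63504 = 378225
Compute c²:
615² = 378225
Since 378225 = 378225, it is a Pythagorean triple.

Yes, it is a Pythagorean triple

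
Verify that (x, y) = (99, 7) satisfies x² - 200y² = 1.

Compute x² = 99² = 9801
Compute 200y² = 200·7² = 200·49 = 9800
x² - 200y² = 9801 - 9800 = 1
Since this equals 1, (99, 7) is a solution.

Yes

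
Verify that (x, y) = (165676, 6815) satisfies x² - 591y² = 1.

Compute x² = 165676² = 27448536976
Compute 591y² = 591·6815² = 591·46444225 = 27448536975
x² - 591y² = 27448536976 - 27448536975 = 1
Since this equals 1, (165676, 6815) is a solution.

Yes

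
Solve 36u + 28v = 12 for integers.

Step 1: Check solvability.
gcd(36, 28) = 4
Since 4 divides 12, solutions exist.

Step 2: Apply extended Euclidean algorithm to find gcd.
We find integers such that 36*x0 + 28*y0 = 4

Step 3: Scale the particular solution.
Multiply by 12/4 = 3:
u = -9, v = 12

Step 4: Verify.
36*(-9) + 28*(12) = 12 = 12 ✓

u = -9, v = 12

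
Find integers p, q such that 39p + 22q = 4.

Step 1: Check solvability.
gcd(39, 22) = 1
Since 1 divides 4, solutions exist.

Step 2: Apply extended Euclidean algorithm to find gcd.
We find integers such that 39*x0 + 22*y0 = 1

Step 3: Scale the particular solution.
Multiply by 4/1 = 4:
p = -36, q = 64

Step 4: Verify.
39*(-36) + 22*(64) = 4 = 4 ✓

p = -36, q = 64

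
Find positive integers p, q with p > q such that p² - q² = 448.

Factor: p² - q² = (p+q)(p-q) = 448.
We need two factors of 448 with the same parity.
Use p+q = 224 and p-q = 2 (product 224·2 = 448).
Adding: 2p = 226, so p = 113.
Subtracting: 2q = 222, so q = 111.
Check: 113² - 111² = 12769 - 12321 = 448 ✓

p = 113, q = 111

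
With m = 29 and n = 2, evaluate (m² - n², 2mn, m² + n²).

a = m² - n² = 841 - 4 = 837
b = 2mn = 2·29·2 = 116
c = m² + n² = 841 + 4 = 845
Verify: 837² + 116² = 700569 + 13456 = 714025 = 845² ✓

(837, 116, 845)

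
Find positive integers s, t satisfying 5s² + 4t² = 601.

Try small values of s and check whether (601 - 5s²)/4 is a perfect square.
s = 9: 5·9² = 405, so 4t² = 601 - 405 = 196, giving t² = 49, t = 7.
Check: 5·9² + 4·7² = 405 + 196 = 601 ✓

s = 9, t = 7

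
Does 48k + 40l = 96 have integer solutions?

Step 1: Compute gcd(48, 40).
gcd(48, 40) = 8

Step 2: Check divisibility.
Does 8 divide 96? 96 = 8 x 12, so yes.

By the theorem on linear Diophantine equations, 48k + 40l = 96 has integer solutions if and only if gcd(48, 40) divides 96. Since 8 | 96, solutions exist.

Yes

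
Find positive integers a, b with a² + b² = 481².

We need a² + b² = 481² = 231361.
Trying: 31² + 480² = 961 + 230400 = 231361 ✓

(31, 480, 481)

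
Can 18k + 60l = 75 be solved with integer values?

Step 1: Compute gcd(18, 60).
gcd(18, 60) = 6

Step 2: Check divisibility.
Does 6 divide 75? 75 = 6 x 12 + 3, so no.

By the theorem on linear Diophantine equations, 18k + 60l = 75 has integer solutions if and only if gcd(18, 60) divides 75. Since 6 does not divide 75, no solutions exist.

No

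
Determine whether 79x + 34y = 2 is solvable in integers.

Step 1: Compute gcd(79, 34).
gcd(79, 34) = 1

Step 2: Check divisibility.
Does 1 divide 2? 2 = 1 x 2, so yes.

By the theorem on linear Diophantine equations, 79x + 34y = 2 has integer solutions if and only if gcd(79, 34) divides 2. Since 1 | 2, solutions exist.

Yes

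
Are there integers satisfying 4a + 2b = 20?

Step 1: Compute gcd(4, 2).
gcd(4, 2) = 2

Step 2: Check divisibility.
Does 2 divide 20? 20 = 2 x 10, so yes.

By the theorem on linear Diophantine equations, 4a + 2b = 20 has integer solutions if and only if gcd(4, 2) divides 20. Since 2 | 20, solutions exist.

Yes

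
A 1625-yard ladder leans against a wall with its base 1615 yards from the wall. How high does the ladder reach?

The ladder, wall, and ground form a right triangle with hypotenuse 1625 and one leg 1615.
By the Pythagorean theorem: h² = 1625² - 1615² = 2640625 - 2608225 = 32400
h = √32400 = 180 yards

180 yards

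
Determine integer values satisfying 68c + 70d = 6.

Step 1: Check solvability.
gcd(68, 70) = 2
Since 2 divides 6, solutions exist.

Step 2: Apply extended Euclidean algorithm to find gcd.
We find integers such that 68*x0 + 70*y0 = 2

Step 3: Scale the particular solution.
Multiply by 6/2 = 3:
c = -3, d = 3

Step 4: Verify.
68*(-3) + 70*(3) = 6 = 6 ✓

c = -3, d = 3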